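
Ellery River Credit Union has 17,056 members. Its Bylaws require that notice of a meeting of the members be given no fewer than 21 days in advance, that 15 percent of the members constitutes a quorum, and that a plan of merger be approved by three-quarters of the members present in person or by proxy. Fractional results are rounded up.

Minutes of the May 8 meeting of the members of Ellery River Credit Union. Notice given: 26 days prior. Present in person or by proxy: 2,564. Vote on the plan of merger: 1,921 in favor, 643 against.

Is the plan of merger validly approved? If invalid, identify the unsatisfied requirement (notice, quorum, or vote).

Invalid — vote requirement not satisfied.

Notice: 26 days given; 21 required. Satisfied.
Quorum: 15% of 17,056 = 2,558.40, rounded up to 2,559; 2,564 present. Satisfied.
Vote: requires three-fourths of those present (2,564); 3/4 of 2564 = 1923, so 1,923 needed; 1,921 in favor. Not satisfied.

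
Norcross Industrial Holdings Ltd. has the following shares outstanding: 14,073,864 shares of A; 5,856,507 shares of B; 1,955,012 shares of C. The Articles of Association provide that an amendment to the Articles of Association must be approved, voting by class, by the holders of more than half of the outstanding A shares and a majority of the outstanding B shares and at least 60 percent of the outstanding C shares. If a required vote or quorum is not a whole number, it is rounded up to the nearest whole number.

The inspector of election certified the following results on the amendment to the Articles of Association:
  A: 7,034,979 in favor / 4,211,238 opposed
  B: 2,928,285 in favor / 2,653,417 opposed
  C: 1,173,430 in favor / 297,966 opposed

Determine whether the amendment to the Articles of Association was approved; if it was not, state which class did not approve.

Not approved — the A shares did not give the required vote.

A: a majority of 14073864 is 7036933; 7,036,933 required, 7,034,979 in favor — not approved.
B: a majority of 5856507 is 2928254; 2,928,254 required, 2,928,285 in favor — approved.
C: 3/5 of 1955012 = 1173007.20, rounded up to 1173008; 1,173,008 required, 1,173,430 in favor — approved.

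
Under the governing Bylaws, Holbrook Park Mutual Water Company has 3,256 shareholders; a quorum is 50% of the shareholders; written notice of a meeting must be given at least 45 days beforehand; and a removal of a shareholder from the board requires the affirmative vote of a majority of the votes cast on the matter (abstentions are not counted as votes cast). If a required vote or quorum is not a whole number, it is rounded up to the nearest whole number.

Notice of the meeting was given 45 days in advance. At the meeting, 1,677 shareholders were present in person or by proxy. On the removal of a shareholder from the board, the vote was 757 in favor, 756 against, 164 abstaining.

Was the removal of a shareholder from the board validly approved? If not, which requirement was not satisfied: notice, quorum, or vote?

Valid — all requirements satisfied.

Notice: 45 days given; 45 required. Satisfied.
Quorum: 50% of 3,256 = 1,628; 1,677 present. Satisfied.
Vote: requires a majority of the votes cast (1,677 − 164 abstaining = 1,513); a majority of 1513 is 757, so 757 needed; 757 in favor. Satisfied.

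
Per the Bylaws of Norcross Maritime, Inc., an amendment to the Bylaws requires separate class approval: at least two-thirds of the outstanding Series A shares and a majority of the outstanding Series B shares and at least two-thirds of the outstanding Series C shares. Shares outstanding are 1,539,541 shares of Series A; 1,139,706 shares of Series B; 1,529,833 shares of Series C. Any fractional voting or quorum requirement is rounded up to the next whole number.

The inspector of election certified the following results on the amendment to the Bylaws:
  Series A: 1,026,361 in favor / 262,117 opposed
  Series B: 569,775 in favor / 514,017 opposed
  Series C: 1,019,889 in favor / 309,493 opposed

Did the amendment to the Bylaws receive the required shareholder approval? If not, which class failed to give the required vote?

Series A: 2/3 of 1539541 = 1026360.67, rounded up to 1026361; 1,026,361 required, 1,026,361 in favor — approved.
Series B: a majority of 1139706 is 569854; 569,854 required, 569,775 in favor — not approved.
Series C: 2/3 of 1529833 = 1019888.67, rounded up to 1019889; 1,019,889 required, 1,019,889 in favor — approved.

Not approved — the Series B shares did not give the required vote.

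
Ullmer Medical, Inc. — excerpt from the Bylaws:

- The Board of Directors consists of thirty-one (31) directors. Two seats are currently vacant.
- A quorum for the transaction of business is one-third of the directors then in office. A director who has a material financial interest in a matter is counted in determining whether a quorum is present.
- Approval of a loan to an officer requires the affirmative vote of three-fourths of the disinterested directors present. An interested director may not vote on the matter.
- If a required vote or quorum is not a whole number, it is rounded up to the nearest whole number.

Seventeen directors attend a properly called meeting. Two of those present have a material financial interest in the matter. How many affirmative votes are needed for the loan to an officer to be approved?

The loan to an officer requires three-fourths of the disinterested directors present (17 − 2 = 15).
3/4 of 15 = 11.25, rounded up to 12.

12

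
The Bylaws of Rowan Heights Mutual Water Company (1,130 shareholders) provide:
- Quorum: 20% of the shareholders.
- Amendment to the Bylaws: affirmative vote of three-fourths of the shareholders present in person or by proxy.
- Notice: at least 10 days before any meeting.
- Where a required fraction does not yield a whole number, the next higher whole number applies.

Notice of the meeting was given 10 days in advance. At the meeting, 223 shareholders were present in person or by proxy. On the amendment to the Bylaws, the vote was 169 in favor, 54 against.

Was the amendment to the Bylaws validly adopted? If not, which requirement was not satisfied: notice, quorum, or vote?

Notice: 10 days given; 10 required. Satisfied.
Quorum: 20% of 1,130 = 226; 223 present. Not satisfied.
Vote: requires three-fourths of those present (223); 3/4 of 223 = 167.25, rounded up to 168, so 168 needed; 169 in favor. Satisfied.

Invalid — quorum requirement not satisfied.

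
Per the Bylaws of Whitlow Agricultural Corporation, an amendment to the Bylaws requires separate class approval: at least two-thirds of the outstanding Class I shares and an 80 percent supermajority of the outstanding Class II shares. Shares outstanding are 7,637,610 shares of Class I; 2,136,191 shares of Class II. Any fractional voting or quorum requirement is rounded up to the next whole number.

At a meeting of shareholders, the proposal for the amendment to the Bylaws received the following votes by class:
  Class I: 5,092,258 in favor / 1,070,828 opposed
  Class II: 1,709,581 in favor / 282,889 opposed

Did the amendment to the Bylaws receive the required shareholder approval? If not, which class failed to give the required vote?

Class I: 2/3 of 7637610 = 5091740; 5,091,740 required, 5,092,258 in favor — approved.
Class II: 4/5 of 2136191 = 1708952.80, rounded up to 1708953; 1,708,953 required, 1,709,581 in favor — approved.

Approved — every class gave the required vote.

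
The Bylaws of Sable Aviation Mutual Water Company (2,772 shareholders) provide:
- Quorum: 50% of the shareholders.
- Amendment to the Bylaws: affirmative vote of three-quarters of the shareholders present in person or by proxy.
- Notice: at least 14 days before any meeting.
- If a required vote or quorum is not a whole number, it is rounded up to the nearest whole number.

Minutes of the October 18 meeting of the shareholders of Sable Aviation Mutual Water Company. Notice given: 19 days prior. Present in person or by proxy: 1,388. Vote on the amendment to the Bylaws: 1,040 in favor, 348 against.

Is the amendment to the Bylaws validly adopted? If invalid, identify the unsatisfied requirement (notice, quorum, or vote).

Invalid — vote requirement not satisfied.

Notice: 19 days given; 14 required. Satisfied.
Quorum: 50% of 2,772 = 1,386; 1,388 present. Satisfied.
Vote: requires three-fourths of those present (1,388); 3/4 of 1388 = 1041, so 1,041 needed; 1,040 in favor. Not satisfied.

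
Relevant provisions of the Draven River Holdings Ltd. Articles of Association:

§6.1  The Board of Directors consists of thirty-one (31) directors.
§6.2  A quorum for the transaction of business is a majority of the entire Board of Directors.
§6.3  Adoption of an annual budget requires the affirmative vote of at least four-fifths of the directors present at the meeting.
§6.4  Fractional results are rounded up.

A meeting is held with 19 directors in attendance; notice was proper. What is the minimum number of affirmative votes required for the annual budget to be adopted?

The annual budget requires four-fifths of the directors present (19).
4/5 of 19 = 15.20, rounded up to 16.

16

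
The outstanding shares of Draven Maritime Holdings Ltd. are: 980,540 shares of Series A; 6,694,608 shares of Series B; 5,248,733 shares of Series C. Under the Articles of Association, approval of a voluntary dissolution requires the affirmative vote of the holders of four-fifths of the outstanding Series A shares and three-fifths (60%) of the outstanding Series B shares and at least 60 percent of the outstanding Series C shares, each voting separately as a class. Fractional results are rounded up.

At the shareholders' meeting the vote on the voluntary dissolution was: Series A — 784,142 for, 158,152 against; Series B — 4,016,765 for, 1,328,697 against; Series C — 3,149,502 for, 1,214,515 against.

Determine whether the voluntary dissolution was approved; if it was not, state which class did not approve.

Series A: 4/5 of 980540 = 784432; 784,432 required, 784,142 in favor — not approved.
Series B: 3/5 of 6694608 = 4016764.80, rounded up to 4016765; 4,016,765 required, 4,016,765 in favor — approved.
Series C: 3/5 of 5248733 = 3149239.80, rounded up to 3149240; 3,149,240 required, 3,149,502 in favor — approved.

Not approved — the Series A shares did not give the required vote.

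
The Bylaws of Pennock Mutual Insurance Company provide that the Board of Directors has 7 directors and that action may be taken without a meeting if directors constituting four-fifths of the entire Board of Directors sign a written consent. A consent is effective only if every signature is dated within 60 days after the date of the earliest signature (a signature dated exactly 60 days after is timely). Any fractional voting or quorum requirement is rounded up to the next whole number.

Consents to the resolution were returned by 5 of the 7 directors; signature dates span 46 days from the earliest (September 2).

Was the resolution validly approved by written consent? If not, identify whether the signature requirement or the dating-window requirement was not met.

Not effective — insufficient signatures.

Signatures required: four-fifths of 7 — 4/5 of 7 = 5.60, rounded up to 6, so 6 needed; 5 signed. Insufficient.
Dating window: the latest signature is 46 days after the earliest; the limit is 60 days. Within the window.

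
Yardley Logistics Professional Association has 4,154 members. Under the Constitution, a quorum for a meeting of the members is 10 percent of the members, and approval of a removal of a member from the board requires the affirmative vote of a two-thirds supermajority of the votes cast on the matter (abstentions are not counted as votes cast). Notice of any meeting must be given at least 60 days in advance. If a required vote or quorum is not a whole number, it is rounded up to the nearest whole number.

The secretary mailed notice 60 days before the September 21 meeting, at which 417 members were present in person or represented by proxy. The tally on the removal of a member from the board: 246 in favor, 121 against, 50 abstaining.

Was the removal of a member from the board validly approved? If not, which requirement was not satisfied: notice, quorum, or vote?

Valid — all requirements satisfied.

Notice: 60 days given; 60 required. Satisfied.
Quorum: 10% of 4,154 = 415.40, rounded up to 416; 417 present. Satisfied.
Vote: requires two-thirds of the votes cast (417 − 50 abstaining = 367); 2/3 of 367 = 244.67, rounded up to 245, so 245 needed; 246 in favor. Satisfied.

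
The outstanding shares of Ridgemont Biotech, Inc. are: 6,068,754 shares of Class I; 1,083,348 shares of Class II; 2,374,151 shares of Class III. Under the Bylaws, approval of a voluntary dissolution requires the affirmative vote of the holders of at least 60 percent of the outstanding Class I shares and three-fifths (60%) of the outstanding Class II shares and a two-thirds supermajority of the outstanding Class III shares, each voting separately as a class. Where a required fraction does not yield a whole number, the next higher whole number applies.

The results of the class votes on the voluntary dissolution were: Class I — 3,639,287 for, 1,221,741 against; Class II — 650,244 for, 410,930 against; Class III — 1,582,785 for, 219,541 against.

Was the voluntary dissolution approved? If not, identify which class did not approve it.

Not approved — the Class I shares did not give the required vote.

Class I: 3/5 of 6068754 = 3641252.40, rounded up to 3641253; 3,641,253 required, 3,639,287 in favor — not approved.
Class II: 3/5 of 1083348 = 650008.80, rounded up to 650009; 650,009 required, 650,244 in favor — approved.
Class III: 2/3 of 2374151 = 1582767.33, rounded up to 1582768; 1,582,768 required, 1,582,785 in favor — approved.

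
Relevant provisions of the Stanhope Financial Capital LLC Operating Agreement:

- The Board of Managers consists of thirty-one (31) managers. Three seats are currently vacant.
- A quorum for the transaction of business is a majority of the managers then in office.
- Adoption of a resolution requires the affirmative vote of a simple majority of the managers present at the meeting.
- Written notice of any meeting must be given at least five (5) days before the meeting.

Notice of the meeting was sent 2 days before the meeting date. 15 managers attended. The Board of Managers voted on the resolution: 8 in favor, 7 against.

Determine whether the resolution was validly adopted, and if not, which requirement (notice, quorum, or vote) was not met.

Invalid — notice requirement not satisfied.

Notice: 2 days given; 5 required (2 < 5). Not satisfied.
Quorum: 15 present; quorum is 15. Satisfied.
Vote: the resolution requires a majority of the managers present (15). A majority of 15 is 8, so 8 affirmative votes are needed; 8 voted in favor. Satisfied.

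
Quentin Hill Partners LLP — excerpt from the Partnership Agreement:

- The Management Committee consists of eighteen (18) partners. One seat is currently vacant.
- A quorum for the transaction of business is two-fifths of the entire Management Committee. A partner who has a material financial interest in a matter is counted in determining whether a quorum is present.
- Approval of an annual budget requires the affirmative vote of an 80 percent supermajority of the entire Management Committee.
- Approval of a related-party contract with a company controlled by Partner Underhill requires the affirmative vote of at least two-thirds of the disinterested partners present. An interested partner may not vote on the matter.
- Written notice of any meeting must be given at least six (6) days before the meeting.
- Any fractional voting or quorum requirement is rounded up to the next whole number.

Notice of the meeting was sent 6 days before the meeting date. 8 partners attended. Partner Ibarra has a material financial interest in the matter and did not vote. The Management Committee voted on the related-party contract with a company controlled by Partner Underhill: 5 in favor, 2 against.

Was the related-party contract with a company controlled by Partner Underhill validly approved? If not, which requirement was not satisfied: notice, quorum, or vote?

Valid — all requirements satisfied.

Notice: 6 days given; 6 required (6 ≥ 6). Satisfied.
Quorum: 8 present (interested partners count toward quorum); quorum is 8. Satisfied.
Vote: the related-party contract with a company controlled by Partner Underhill requires two-thirds of the disinterested partners present (8 − 1 = 7). 2/3 of 7 = 4.67, rounded up to 5, so 5 affirmative votes are needed; 5 voted in favor. Satisfied.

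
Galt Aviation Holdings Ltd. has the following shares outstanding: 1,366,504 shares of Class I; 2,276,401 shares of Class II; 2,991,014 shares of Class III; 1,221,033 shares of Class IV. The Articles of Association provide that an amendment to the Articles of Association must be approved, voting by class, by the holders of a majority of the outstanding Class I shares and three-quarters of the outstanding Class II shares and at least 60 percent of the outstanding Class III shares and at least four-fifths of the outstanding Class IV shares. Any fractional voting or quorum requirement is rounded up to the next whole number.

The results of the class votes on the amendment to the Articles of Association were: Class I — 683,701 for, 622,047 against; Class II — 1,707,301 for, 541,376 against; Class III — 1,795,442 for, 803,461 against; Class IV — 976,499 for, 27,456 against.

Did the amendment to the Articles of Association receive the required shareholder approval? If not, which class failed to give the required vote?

Class I: a majority of 1366504 is 683253; 683,253 required, 683,701 in favor — approved.
Class II: 3/4 of 2276401 = 1707300.75, rounded up to 1707301; 1,707,301 required, 1,707,301 in favor — approved.
Class III: 3/5 of 2991014 = 1794608.40, rounded up to 1794609; 1,794,609 required, 1,795,442 in favor — approved.
Class IV: 4/5 of 1221033 = 976826.40, rounded up to 976827; 976,827 required, 976,499 in favor — not approved.

Not approved — the Class IV shares did not give the required vote.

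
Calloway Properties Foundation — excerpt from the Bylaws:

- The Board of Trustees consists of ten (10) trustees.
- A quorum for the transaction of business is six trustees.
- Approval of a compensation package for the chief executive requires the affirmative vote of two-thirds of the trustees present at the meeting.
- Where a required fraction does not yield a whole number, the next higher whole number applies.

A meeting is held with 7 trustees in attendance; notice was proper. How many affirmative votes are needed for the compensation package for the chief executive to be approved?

The compensation package for the chief executive requires two-thirds of the trustees present (7).
2/3 of 7 = 4.67, rounded up to 5.

5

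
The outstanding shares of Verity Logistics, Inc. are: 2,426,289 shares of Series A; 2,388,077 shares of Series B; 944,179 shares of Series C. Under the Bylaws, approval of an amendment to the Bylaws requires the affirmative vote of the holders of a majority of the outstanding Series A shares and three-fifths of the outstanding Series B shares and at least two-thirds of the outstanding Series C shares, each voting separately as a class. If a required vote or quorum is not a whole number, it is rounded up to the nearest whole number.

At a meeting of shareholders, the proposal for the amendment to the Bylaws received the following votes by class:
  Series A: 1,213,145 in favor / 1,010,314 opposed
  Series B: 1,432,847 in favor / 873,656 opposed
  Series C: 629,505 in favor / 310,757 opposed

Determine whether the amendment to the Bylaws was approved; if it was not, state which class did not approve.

Approved — every class gave the required vote.

Series A: a majority of 2426289 is 1213145; 1,213,145 required, 1,213,145 in favor — approved.
Series B: 3/5 of 2388077 = 1432846.20, rounded up to 1432847; 1,432,847 required, 1,432,847 in favor — approved.
Series C: 2/3 of 944179 = 629452.67, rounded up to 629453; 629,453 required, 629,505 in favor — approved.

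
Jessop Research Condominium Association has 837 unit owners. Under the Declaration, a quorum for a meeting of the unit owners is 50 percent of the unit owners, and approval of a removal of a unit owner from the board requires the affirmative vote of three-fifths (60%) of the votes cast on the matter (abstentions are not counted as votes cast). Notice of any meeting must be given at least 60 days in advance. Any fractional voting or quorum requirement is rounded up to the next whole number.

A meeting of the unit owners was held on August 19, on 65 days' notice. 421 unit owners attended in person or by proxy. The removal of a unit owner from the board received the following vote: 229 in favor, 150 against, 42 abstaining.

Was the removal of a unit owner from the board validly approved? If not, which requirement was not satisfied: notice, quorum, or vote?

Valid — all requirements satisfied.

Notice: 65 days given; 60 required. Satisfied.
Quorum: 50% of 837 = 418.50, rounded up to 419; 421 present. Satisfied.
Vote: requires three-fifths of the votes cast (421 − 42 abstaining = 379); 3/5 of 379 = 227.40, rounded up to 228, so 228 needed; 229 in favor. Satisfied.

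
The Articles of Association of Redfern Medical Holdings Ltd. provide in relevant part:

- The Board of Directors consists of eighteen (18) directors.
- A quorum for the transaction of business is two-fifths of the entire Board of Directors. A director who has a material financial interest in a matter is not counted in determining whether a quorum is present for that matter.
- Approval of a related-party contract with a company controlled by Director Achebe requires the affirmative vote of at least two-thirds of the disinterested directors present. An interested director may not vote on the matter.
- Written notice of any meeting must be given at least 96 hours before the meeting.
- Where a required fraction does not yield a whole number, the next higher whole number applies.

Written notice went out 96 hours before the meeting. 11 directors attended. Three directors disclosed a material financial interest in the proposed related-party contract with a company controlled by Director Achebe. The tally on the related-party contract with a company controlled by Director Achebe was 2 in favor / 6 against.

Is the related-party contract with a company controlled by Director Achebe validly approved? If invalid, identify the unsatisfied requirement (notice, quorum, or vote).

Notice: 96 hours given; 96 required (96 ≥ 96). Satisfied.
Quorum: 11 present, but the 3 interested directors do not count, leaving 8. Quorum is 8. Satisfied.
Vote: the related-party contract with a company controlled by Director Achebe requires two-thirds of the disinterested directors present (11 − 3 = 8). 2/3 of 8 = 5.33, rounded up to 6, so 6 affirmative votes are needed; 2 voted in favor. Not satisfied.

Invalid — vote requirement not satisfied.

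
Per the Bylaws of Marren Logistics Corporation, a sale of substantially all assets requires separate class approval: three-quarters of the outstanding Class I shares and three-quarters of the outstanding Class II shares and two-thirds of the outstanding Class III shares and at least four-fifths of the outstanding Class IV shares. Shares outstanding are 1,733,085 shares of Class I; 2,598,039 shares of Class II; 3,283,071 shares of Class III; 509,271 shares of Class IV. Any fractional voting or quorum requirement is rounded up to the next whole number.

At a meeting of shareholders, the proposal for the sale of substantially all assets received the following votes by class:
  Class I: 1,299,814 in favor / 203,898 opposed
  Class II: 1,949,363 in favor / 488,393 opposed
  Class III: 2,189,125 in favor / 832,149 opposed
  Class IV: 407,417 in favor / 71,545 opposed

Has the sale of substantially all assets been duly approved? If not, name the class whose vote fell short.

Class I: 3/4 of 1733085 = 1299813.75, rounded up to 1299814; 1,299,814 required, 1,299,814 in favor — approved.
Class II: 3/4 of 2598039 = 1948529.25, rounded up to 1948530; 1,948,530 required, 1,949,363 in favor — approved.
Class III: 2/3 of 3283071 = 2188714; 2,188,714 required, 2,189,125 in favor — approved.
Class IV: 4/5 of 509271 = 407416.80, rounded up to 407417; 407,417 required, 407,417 in favor — approved.

Approved — every class gave the required vote.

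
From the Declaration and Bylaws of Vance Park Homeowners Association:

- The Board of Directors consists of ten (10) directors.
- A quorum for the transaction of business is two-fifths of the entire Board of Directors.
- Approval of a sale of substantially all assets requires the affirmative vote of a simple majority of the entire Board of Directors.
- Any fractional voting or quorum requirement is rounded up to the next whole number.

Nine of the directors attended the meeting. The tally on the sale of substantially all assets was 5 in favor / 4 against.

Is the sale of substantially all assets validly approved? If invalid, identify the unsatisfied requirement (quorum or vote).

Quorum: 9 present; quorum is 4. Satisfied.
Vote: the sale of substantially all assets requires a majority of the entire Board of Directors (10). A majority of 10 is 6, so 6 affirmative votes are needed; 5 voted in favor. Not satisfied.

Invalid — vote requirement not satisfied.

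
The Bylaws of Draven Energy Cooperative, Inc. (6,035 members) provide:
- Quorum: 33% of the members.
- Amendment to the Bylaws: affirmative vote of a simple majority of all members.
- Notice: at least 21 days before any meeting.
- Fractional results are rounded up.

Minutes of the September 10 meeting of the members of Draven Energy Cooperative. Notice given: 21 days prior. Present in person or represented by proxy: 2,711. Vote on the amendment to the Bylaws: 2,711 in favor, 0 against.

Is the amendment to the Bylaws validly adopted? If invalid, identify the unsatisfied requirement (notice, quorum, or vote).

Invalid — vote requirement not satisfied.

Notice: 21 days given; 21 required. Satisfied.
Quorum: 33% of 6,035 = 1,991.55, rounded up to 1,992; 2,711 present. Satisfied.
Vote: requires a majority of all members (6,035); a majority of 6035 is 3018, so 3,018 needed; 2,711 in favor. Not satisfied.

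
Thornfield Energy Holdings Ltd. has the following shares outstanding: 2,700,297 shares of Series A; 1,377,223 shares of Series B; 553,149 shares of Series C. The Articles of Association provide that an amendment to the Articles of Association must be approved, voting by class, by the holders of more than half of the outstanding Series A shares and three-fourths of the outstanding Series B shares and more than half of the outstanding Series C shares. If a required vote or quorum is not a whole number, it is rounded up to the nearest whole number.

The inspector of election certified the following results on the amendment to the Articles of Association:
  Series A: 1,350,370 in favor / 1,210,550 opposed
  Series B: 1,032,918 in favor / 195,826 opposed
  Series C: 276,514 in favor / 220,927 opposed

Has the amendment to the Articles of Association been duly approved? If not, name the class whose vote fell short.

Series A: a majority of 2700297 is 1350149; 1,350,149 required, 1,350,370 in favor — approved.
Series B: 3/4 of 1377223 = 1032917.25, rounded up to 1032918; 1,032,918 required, 1,032,918 in favor — approved.
Series C: a majority of 553149 is 276575; 276,575 required, 276,514 in favor — not approved.

Not approved — the Series C shares did not give the required vote.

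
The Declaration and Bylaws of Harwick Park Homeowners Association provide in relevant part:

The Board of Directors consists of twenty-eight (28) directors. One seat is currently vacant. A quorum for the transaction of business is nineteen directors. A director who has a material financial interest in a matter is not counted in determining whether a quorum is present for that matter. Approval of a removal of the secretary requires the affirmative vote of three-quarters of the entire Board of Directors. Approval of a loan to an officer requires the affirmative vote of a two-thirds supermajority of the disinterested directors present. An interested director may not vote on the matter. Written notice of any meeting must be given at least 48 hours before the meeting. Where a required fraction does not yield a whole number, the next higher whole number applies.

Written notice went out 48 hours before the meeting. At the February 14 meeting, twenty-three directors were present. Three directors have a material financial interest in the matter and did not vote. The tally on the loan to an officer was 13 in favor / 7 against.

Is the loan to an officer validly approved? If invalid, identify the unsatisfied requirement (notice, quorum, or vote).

Invalid — vote requirement not satisfied.

Notice: 48 hours given; 48 required (48 ≥ 48). Satisfied.
Quorum: 23 present, but the 3 interested directors do not count, leaving 20. Quorum is 19. Satisfied.
Vote: the loan to an officer requires two-thirds of the disinterested directors present (23 − 3 = 20). 2/3 of 20 = 13.33, rounded up to 14, so 14 affirmative votes are needed; 13 voted in favor. Not satisfied.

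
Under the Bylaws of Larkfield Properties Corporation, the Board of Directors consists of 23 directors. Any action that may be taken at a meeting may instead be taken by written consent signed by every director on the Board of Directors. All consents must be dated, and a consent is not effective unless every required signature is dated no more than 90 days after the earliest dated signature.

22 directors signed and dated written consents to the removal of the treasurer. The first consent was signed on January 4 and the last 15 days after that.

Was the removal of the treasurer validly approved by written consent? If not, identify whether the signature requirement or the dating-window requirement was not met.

Not effective — insufficient signatures.

Signatures required: the unanimous vote of 23 — unanimous means all 23, so 23 needed; 22 signed. Insufficient.
Dating window: the latest signature is 15 days after the earliest; the limit is 90 days. Within the window.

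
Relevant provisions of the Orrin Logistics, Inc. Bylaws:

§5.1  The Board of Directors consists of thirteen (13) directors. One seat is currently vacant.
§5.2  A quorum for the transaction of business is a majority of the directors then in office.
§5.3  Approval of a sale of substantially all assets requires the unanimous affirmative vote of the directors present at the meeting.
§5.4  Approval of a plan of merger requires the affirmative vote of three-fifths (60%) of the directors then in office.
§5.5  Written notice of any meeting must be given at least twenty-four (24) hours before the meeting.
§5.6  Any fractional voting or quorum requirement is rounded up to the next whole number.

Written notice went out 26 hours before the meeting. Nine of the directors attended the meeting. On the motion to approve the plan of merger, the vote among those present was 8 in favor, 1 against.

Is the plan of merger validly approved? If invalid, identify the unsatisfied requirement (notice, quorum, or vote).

Valid — all requirements satisfied.

Notice: 26 hours given; 24 required (26 ≥ 24). Satisfied.
Quorum: 9 present; quorum is 7. Satisfied.
Vote: the plan of merger requires three-fifths of the directors then in office (12). 3/5 of 12 = 7.20, rounded up to 8, so 8 affirmative votes are needed; 8 voted in favor. Satisfied.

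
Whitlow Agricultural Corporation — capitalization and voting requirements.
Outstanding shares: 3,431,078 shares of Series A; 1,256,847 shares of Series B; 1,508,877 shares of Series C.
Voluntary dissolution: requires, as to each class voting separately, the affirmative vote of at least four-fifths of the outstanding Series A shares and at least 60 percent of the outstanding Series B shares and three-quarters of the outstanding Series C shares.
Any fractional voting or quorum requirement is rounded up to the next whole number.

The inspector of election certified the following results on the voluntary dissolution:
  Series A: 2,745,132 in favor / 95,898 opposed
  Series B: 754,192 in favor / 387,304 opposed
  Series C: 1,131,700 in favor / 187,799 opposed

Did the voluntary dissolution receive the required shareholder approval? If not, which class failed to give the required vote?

Series A: 4/5 of 3431078 = 2744862.40, rounded up to 2744863; 2,744,863 required, 2,745,132 in favor — approved.
Series B: 3/5 of 1256847 = 754108.20, rounded up to 754109; 754,109 required, 754,192 in favor — approved.
Series C: 3/4 of 1508877 = 1131657.75, rounded up to 1131658; 1,131,658 required, 1,131,700 in favor — approved.

Approved — every class gave the required vote.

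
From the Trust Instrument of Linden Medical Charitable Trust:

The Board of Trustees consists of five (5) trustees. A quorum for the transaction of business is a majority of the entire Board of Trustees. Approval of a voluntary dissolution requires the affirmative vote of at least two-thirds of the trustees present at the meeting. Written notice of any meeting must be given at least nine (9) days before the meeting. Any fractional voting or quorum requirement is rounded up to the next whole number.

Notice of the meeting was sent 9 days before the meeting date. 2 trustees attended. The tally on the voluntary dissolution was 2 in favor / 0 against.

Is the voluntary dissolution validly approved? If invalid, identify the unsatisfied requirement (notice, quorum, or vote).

Invalid — quorum requirement not satisfied.

Notice: 9 days given; 9 required (9 ≥ 9). Satisfied.
Quorum: 2 present; quorum is 3. Not satisfied.
Vote: the voluntary dissolution requires two-thirds of the trustees present (2). 2/3 of 2 = 1.33, rounded up to 2, so 2 affirmative votes are needed; 2 voted in favor. Satisfied. (Moot — without a quorum no business can be validly transacted.)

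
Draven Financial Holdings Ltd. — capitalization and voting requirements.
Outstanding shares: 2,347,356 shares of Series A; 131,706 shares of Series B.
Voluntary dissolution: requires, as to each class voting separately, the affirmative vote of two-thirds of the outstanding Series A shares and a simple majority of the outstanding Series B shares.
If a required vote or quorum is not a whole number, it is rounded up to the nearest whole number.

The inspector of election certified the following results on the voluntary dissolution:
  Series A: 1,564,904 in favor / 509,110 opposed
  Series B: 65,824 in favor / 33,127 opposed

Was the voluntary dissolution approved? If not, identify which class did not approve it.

Not approved — the Series B shares did not give the required vote.

Series A: 2/3 of 2347356 = 1564904; 1,564,904 required, 1,564,904 in favor — approved.
Series B: a majority of 131706 is 65854; 65,854 required, 65,824 in favor — not approved.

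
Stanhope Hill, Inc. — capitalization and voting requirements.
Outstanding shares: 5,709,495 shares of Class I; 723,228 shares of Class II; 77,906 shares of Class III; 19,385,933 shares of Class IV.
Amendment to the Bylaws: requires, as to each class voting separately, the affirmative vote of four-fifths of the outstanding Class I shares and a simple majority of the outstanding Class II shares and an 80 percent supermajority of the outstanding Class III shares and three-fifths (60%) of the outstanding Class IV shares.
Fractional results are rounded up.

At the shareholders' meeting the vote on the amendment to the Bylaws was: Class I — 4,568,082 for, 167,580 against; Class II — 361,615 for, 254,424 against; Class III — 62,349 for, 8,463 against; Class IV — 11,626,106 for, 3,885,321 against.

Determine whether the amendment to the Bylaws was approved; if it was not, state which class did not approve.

Not approved — the Class IV shares did not give the required vote.

Class I: 4/5 of 5709495 = 4567596; 4,567,596 required, 4,568,082 in favor — approved.
Class II: a majority of 723228 is 361615; 361,615 required, 361,615 in favor — approved.
Class III: 4/5 of 77906 = 62324.80, rounded up to 62325; 62,325 required, 62,349 in favor — approved.
Class IV: 3/5 of 19385933 = 11631559.80, rounded up to 11631560; 11,631,560 required, 11,626,106 in favor — not approved.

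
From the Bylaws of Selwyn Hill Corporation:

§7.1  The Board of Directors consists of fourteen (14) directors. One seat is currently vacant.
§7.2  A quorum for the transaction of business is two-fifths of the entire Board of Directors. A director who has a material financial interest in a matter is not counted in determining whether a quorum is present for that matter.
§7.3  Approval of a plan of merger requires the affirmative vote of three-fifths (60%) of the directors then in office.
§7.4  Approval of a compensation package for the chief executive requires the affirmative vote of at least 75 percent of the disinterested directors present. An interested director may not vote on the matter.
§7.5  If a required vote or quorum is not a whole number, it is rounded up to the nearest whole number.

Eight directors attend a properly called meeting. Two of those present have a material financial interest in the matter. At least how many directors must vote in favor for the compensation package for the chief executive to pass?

5

The compensation package for the chief executive requires three-fourths of the disinterested directors present (8 − 2 = 6).
3/4 of 6 = 4.50, rounded up to 5.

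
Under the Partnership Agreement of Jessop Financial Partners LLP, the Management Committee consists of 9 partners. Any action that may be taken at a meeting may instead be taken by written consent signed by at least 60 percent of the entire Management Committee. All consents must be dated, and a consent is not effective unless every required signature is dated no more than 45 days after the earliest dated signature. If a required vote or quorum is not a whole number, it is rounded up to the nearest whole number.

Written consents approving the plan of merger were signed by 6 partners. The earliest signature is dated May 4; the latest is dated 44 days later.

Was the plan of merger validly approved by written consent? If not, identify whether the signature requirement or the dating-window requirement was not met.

Effective — both the signature and dating-window requirements are satisfied.

Signatures required: at least 60 percent of 9 — 3/5 of 9 = 5.40, rounded up to 6, so 6 needed; 6 signed. Sufficient.
Dating window: the latest signature is 44 days after the earliest; the limit is 45 days. Within the window.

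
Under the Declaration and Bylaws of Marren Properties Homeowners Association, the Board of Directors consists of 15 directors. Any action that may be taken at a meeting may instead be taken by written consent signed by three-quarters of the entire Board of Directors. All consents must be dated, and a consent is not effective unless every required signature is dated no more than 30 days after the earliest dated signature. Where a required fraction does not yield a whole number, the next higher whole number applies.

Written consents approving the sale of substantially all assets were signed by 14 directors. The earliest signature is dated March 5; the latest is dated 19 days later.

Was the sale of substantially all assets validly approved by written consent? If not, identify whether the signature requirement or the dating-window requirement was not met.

Effective — both the signature and dating-window requirements are satisfied.

Signatures required: three-quarters of 15 — 3/4 of 15 = 11.25, rounded up to 12, so 12 needed; 14 signed. Sufficient.
Dating window: the latest signature is 19 days after the earliest; the limit is 30 days. Within the window.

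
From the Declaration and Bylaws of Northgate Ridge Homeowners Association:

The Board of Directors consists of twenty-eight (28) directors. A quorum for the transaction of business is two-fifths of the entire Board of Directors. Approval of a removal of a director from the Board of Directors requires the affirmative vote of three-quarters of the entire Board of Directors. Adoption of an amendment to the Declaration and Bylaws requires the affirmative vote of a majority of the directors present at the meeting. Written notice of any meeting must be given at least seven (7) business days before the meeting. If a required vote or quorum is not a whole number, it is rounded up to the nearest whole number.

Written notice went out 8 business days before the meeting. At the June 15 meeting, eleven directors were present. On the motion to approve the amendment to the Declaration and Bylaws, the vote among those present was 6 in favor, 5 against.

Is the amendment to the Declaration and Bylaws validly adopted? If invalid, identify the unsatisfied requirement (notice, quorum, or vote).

Notice: 8 business days given; 7 required (8 ≥ 7). Satisfied.
Quorum: 11 present; quorum is 12. Not satisfied.
Vote: the amendment to the Declaration and Bylaws requires a majority of the directors present (11). A majority of 11 is 6, so 6 affirmative votes are needed; 6 voted in favor. Satisfied. (Moot — without a quorum no business can be validly transacted.)

Invalid — quorum requirement not satisfied.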